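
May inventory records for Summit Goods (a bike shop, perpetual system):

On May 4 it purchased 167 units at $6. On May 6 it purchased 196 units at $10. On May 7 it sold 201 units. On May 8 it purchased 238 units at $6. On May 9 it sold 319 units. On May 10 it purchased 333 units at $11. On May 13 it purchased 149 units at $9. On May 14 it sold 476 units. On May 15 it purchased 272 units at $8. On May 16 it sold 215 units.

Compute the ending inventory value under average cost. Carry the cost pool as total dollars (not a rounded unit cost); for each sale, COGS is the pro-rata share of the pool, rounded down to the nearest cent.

After May 4: 167 on hand, pool $1,002.00 (≈ $6.0000 each)
After May 6: 363 on hand, pool $2,962.00 (≈ $8.1598 each)
May 7, sell 201: 201/363 × $2,962.00 → $1,640.11
After May 8: 400 on hand, pool $2,749.89 (≈ $6.8747 each)
May 9, sell 319: 319/400 × $2,749.89 → $2,193.03
After May 10: 414 on hand, pool $4,219.86 (≈ $10.1929 each)
After May 13: 563 on hand, pool $5,560.86 (≈ $9.8772 each)
May 14, sell 476: 476/563 × $5,560.86 → $4,701.54
After May 15: 359 on hand, pool $3,035.32 (≈ $8.4549 each)
May 16, sell 215: 215/359 × $3,035.32 → $1,817.81
Total COGS = $1,640.11 + $2,193.03 + $4,701.54 + $1,817.81 = $10,352.49
Ending inventory (cost pool remaining) = $1,217.51

Ending inventory = $1,217.51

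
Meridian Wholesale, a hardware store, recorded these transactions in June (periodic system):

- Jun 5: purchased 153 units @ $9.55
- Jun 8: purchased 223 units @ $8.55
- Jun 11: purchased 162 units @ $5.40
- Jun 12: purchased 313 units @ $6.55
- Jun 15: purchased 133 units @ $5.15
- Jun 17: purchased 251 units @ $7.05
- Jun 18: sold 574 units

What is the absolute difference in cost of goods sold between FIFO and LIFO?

$779.40

FIFO COGS: 153 @ $9.55 + 223 @ $8.55 + 162 @ $5.40 + 36 @ $6.55 = $4,478.40
LIFO COGS: 251 @ $7.05 + 133 @ $5.15 + 190 @ $6.55 = $3,699.00
Difference = |$4,478.40 − $3,699.00| = $779.40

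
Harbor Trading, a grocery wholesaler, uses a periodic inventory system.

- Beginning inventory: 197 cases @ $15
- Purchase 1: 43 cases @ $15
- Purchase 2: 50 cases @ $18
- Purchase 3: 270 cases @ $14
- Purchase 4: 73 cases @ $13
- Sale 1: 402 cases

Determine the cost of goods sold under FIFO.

COGS = $6,068

Sale 1 (402) [FIFO — oldest first]: 197 @ $15 + 43 @ $15 + 50 @ $18 + 112 @ $14 = $6,068
Ending inventory: 158 @ $14 + 73 @ $13 = $3,161
Check: goods available $9,229 = COGS $6,068 + ending $3,161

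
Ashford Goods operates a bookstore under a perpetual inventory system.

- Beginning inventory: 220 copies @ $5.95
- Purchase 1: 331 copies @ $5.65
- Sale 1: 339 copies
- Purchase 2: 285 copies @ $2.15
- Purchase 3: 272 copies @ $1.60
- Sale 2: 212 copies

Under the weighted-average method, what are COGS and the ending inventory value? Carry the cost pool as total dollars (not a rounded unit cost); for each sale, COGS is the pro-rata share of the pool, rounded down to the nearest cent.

COGS = $2,582.06; ending inventory = $1,645.04

After Beginning: 220 on hand, pool $1,309.00 (≈ $5.9500 each)
After Purchase 1: 551 on hand, pool $3,179.15 (≈ $5.7698 each)
Sale 1, sell 339: 339/551 × $3,179.15 → $1,955.95
After Purchase 2: 497 on hand, pool $1,835.95 (≈ $3.6941 each)
After Purchase 3: 769 on hand, pool $2,271.15 (≈ $2.9534 each)
Sale 2, sell 212: 212/769 × $2,271.15 → $626.11
Total COGS = $1,955.95 + $626.11 = $2,582.06
Ending inventory (cost pool remaining) = $1,645.04
Check: goods available $4,227.10 = COGS $2,582.06 + ending $1,645.04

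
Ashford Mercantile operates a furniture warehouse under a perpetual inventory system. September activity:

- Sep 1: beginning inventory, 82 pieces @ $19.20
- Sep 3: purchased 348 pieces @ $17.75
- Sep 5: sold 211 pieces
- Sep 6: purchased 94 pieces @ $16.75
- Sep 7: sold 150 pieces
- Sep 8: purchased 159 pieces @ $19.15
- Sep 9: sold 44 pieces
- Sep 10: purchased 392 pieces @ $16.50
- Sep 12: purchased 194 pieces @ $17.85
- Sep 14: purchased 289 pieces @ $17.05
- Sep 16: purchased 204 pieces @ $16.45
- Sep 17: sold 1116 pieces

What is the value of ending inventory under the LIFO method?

Sep 5, 211 sold [LIFO — newest first]: 211 @ $17.75 = $3,745.25
Sep 7, 150 sold [LIFO — newest first]: 94 @ $16.75 + 56 @ $17.75 = $2,568.50
Sep 9, 44 sold [LIFO — newest first]: 44 @ $19.15 = $842.60
Sep 17, 1116 sold [LIFO — newest first]: 204 @ $16.45 + 289 @ $17.05 + 194 @ $17.85 + 392 @ $16.50 + 37 @ $19.15 = $18,922.70
Total COGS = $3,745.25 + $2,568.50 + $842.60 + $18,922.70 = $26,079.05
Ending inventory: 82 @ $19.20 + 81 @ $17.75 + 78 @ $19.15 = $4,505.85

Ending inventory = $4,505.85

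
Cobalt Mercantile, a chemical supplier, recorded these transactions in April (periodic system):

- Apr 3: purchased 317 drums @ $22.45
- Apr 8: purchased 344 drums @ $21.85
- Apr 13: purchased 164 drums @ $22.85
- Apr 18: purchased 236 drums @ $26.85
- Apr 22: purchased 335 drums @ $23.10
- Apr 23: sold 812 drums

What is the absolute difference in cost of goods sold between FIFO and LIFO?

$1,421.55

FIFO COGS: 317 @ $22.45 + 344 @ $21.85 + 151 @ $22.85 = $18,083.40
LIFO COGS: 335 @ $23.10 + 236 @ $26.85 + 164 @ $22.85 + 77 @ $21.85 = $19,504.95
Difference = |$18,083.40 − $19,504.95| = $1,421.55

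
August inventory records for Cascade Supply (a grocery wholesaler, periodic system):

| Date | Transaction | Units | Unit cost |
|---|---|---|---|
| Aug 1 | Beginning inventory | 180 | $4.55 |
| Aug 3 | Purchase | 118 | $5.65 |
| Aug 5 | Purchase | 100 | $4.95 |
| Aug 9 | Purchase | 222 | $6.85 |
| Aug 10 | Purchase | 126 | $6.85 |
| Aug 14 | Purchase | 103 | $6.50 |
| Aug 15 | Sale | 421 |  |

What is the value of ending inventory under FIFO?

Aug 15, 421 sold [FIFO — oldest first]: 180 @ $4.55 + 118 @ $5.65 + 100 @ $4.95 + 23 @ $6.85 = $2,138.25
Ending inventory: 199 @ $6.85 + 126 @ $6.85 + 103 @ $6.50 = $2,895.75
Check: goods available $5,034.00 = COGS $2,138.25 + ending $2,895.75

Ending inventory = $2,895.75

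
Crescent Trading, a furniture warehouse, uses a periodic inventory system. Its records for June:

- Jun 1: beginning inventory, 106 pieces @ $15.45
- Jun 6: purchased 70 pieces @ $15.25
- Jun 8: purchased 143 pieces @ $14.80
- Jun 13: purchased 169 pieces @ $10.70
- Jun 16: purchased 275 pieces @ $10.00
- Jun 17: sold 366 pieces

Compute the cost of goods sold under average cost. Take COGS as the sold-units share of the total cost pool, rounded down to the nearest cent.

COGS = $4,499.40

Jun 17, sell 366: 366/763 × $9,379.90 → $4,499.40
Ending inventory (cost pool remaining) = $4,880.50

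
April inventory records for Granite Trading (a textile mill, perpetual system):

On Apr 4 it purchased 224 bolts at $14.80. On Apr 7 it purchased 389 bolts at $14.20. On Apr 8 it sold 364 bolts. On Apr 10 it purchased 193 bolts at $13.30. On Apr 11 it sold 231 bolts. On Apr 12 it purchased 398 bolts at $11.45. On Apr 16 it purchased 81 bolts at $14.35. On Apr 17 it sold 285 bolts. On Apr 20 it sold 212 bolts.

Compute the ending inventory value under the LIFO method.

Apr 8, 364 sold [LIFO — newest first]: 364 @ $14.20 = $5,168.80
Apr 11, 231 sold [LIFO — newest first]: 193 @ $13.30 + 25 @ $14.20 + 13 @ $14.80 = $3,114.30
Apr 17, 285 sold [LIFO — newest first]: 81 @ $14.35 + 204 @ $11.45 = $3,498.15
Apr 20, 212 sold [LIFO — newest first]: 194 @ $11.45 + 18 @ $14.80 = $2,487.70
Total COGS = $5,168.80 + $3,114.30 + $3,498.15 + $2,487.70 = $14,268.95
Ending inventory: 193 @ $14.80 = $2,856.40
Check: goods available $17,125.35 = COGS $14,268.95 + ending $2,856.40

Ending inventory = $2,856.40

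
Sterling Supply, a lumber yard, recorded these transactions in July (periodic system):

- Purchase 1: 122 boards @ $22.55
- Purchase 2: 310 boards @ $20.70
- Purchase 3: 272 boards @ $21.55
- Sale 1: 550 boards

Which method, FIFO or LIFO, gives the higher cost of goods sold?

FIFO COGS: 122 @ $22.55 + 310 @ $20.70 + 118 @ $21.55 = $11,711.00
LIFO COGS: 272 @ $21.55 + 278 @ $20.70 = $11,616.20

FIFO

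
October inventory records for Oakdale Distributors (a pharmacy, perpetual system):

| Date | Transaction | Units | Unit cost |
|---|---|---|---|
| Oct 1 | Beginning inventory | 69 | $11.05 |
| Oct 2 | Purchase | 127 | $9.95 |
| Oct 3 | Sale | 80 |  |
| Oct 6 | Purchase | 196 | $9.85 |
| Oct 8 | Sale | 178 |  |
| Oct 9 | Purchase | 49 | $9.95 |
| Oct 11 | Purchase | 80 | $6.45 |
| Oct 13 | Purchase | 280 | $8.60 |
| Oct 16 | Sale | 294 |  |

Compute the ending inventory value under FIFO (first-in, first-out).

Ending inventory = $2,141.40

Oct 3, 80 sold [FIFO — oldest first]: 69 @ $11.05 + 11 @ $9.95 = $871.90
Oct 8, 178 sold [FIFO — oldest first]: 116 @ $9.95 + 62 @ $9.85 = $1,764.90
Oct 16, 294 sold [FIFO — oldest first]: 134 @ $9.85 + 49 @ $9.95 + 80 @ $6.45 + 31 @ $8.60 = $2,590.05
Total COGS = $871.90 + $1,764.90 + $2,590.05 = $5,226.85
Ending inventory: 249 @ $8.60 = $2,141.40
Check: goods available $7,368.25 = COGS $5,226.85 + ending $2,141.40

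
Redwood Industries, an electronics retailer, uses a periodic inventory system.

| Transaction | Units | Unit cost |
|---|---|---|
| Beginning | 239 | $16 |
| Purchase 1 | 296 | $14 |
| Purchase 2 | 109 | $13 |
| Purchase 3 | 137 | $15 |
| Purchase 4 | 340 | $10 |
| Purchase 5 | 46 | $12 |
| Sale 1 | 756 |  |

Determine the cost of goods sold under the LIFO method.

COGS = $9,160

Sale 1 (756) [LIFO — newest first]: 46 @ $12 + 340 @ $10 + 137 @ $15 + 109 @ $13 + 124 @ $14 = $9,160
Ending inventory: 239 @ $16 + 172 @ $14 = $6,232
Check: goods available $15,392 = COGS $9,160 + ending $6,232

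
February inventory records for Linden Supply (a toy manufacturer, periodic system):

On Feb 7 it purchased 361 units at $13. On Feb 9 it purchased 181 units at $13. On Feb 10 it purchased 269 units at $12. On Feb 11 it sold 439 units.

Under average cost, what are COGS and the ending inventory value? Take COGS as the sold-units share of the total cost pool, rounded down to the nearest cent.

COGS = $5,561.38; ending inventory = $4,712.62

Feb 11, sell 439: 439/811 × $10,274.00 → $5,561.38
Ending inventory (cost pool remaining) = $4,712.62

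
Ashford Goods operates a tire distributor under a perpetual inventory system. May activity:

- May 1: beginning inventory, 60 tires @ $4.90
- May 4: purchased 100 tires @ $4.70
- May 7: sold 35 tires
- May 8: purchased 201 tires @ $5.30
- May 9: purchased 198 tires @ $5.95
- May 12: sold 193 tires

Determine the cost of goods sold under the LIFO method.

May 7, 35 sold [LIFO — newest first]: 35 @ $4.70 = $164.50
May 12, 193 sold [LIFO — newest first]: 193 @ $5.95 = $1,148.35
Total COGS = $164.50 + $1,148.35 = $1,312.85
Ending inventory: 60 @ $4.90 + 65 @ $4.70 + 201 @ $5.30 + 5 @ $5.95 = $1,694.55

COGS = $1,312.85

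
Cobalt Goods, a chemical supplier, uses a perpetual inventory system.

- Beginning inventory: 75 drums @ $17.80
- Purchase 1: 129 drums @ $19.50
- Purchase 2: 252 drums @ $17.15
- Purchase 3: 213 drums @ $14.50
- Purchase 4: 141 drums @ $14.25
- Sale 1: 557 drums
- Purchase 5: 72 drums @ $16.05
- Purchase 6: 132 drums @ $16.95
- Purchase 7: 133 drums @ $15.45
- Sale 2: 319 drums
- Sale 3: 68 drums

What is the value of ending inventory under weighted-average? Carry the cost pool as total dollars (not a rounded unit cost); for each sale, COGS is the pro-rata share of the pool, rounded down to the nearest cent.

After Beginning: 75 on hand, pool $1,335.00 (≈ $17.8000 each)
After Purchase 1: 204 on hand, pool $3,850.50 (≈ $18.8750 each)
After Purchase 2: 456 on hand, pool $8,172.30 (≈ $17.9217 each)
After Purchase 3: 669 on hand, pool $11,260.80 (≈ $16.8323 each)
After Purchase 4: 810 on hand, pool $13,270.05 (≈ $16.3828 each)
Sale 1, sell 557: 557/810 × $13,270.05 → $9,125.20
After Purchase 5: 325 on hand, pool $5,300.45 (≈ $16.3091 each)
After Purchase 6: 457 on hand, pool $7,537.85 (≈ $16.4942 each)
After Purchase 7: 590 on hand, pool $9,592.70 (≈ $16.2588 each)
Sale 2, sell 319: 319/590 × $9,592.70 → $5,186.56
Sale 3, sell 68: 68/271 × $4,406.14 → $1,105.59
Total COGS = $9,125.20 + $5,186.56 + $1,105.59 = $15,417.35
Ending inventory (cost pool remaining) = $3,300.55

Ending inventory = $3,300.55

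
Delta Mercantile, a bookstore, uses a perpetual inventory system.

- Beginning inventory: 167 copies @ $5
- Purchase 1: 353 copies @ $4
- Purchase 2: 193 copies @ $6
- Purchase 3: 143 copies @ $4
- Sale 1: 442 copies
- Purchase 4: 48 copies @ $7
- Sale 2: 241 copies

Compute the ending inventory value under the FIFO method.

Ending inventory = $1,088

Sale 1 (442) [FIFO — oldest first]: 167 @ $5 + 275 @ $4 = $1,935
Sale 2 (241) [FIFO — oldest first]: 78 @ $4 + 163 @ $6 = $1,290
Total COGS = $1,935 + $1,290 = $3,225
Ending inventory: 30 @ $6 + 143 @ $4 + 48 @ $7 = $1,088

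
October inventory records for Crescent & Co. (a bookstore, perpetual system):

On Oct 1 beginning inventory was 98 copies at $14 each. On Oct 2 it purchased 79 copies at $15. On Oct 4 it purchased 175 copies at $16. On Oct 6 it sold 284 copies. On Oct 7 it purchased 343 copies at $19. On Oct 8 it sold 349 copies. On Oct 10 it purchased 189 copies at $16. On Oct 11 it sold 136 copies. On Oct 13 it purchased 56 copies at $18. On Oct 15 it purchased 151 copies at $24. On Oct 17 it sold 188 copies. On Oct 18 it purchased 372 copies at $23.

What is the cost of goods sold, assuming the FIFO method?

Oct 6, 284 sold [FIFO — oldest first]: 98 @ $14 + 79 @ $15 + 107 @ $16 = $4,269
Oct 8, 349 sold [FIFO — oldest first]: 68 @ $16 + 281 @ $19 = $6,427
Oct 11, 136 sold [FIFO — oldest first]: 62 @ $19 + 74 @ $16 = $2,362
Oct 17, 188 sold [FIFO — oldest first]: 115 @ $16 + 56 @ $18 + 17 @ $24 = $3,256
Total COGS = $4,269 + $6,427 + $2,362 + $3,256 = $16,314
Ending inventory: 134 @ $24 + 372 @ $23 = $11,772

COGS = $16,314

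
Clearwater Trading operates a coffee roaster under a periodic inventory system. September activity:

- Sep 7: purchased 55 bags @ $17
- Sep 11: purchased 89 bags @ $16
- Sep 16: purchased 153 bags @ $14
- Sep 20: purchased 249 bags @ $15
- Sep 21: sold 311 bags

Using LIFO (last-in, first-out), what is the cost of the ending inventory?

Sep 21, 311 sold [LIFO — newest first]: 249 @ $15 + 62 @ $14 = $4,603
Ending inventory: 55 @ $17 + 89 @ $16 + 91 @ $14 = $3,633
Check: goods available $8,236 = COGS $4,603 + ending $3,633

Ending inventory = $3,633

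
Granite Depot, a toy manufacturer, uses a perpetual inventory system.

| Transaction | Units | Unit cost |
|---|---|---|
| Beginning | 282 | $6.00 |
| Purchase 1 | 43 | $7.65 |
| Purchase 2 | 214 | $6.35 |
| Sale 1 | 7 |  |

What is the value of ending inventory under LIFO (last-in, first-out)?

Ending inventory = $3,335.40

Sale 1 (7) [LIFO — newest first]: 7 @ $6.35 = $44.45
Ending inventory: 282 @ $6.00 + 43 @ $7.65 + 207 @ $6.35 = $3,335.40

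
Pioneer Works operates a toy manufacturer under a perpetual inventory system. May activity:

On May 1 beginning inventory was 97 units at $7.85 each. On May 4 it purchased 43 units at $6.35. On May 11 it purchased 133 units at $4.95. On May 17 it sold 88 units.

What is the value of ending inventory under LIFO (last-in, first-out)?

May 17, 88 sold [LIFO — newest first]: 88 @ $4.95 = $435.60
Ending inventory: 97 @ $7.85 + 43 @ $6.35 + 45 @ $4.95 = $1,257.25

Ending inventory = $1,257.25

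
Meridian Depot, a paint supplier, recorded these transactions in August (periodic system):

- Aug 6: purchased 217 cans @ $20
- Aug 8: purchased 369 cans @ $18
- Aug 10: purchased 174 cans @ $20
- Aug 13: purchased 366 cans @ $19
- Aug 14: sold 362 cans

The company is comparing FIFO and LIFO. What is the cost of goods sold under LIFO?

COGS = $6,878

FIFO COGS: 217 @ $20 + 145 @ $18 = $6,950
LIFO COGS: 362 @ $19 = $6,878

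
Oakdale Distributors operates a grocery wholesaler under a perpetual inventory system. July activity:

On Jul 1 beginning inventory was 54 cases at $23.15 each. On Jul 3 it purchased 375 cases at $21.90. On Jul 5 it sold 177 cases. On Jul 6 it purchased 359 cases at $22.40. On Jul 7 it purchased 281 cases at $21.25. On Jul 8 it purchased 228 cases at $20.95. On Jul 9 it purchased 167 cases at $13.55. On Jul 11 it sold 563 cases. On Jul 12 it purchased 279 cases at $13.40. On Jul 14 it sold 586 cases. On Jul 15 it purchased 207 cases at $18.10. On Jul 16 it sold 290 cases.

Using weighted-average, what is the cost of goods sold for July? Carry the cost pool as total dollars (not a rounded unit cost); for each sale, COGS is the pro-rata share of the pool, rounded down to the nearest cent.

COGS = $31,831.48

After Jul 1: 54 on hand, pool $1,250.10 (≈ $23.1500 each)
After Jul 3: 429 on hand, pool $9,462.60 (≈ $22.0573 each)
Jul 5, sell 177: 177/429 × $9,462.60 → $3,904.14
After Jul 6: 611 on hand, pool $13,600.06 (≈ $22.2587 each)
After Jul 7: 892 on hand, pool $19,571.31 (≈ $21.9409 each)
After Jul 8: 1120 on hand, pool $24,347.91 (≈ $21.7392 each)
After Jul 9: 1287 on hand, pool $26,610.76 (≈ $20.6766 each)
Jul 11, sell 563: 563/1287 × $26,610.76 → $11,640.91
After Jul 12: 1003 on hand, pool $18,708.45 (≈ $18.6525 each)
Jul 14, sell 586: 586/1003 × $18,708.45 → $10,930.36
After Jul 15: 624 on hand, pool $11,524.79 (≈ $18.4692 each)
Jul 16, sell 290: 290/624 × $11,524.79 → $5,356.07
Total COGS = $3,904.14 + $11,640.91 + $10,930.36 + $5,356.07 = $31,831.48
Ending inventory (cost pool remaining) = $6,168.72
Check: goods available $38,000.20 = COGS $31,831.48 + ending $6,168.72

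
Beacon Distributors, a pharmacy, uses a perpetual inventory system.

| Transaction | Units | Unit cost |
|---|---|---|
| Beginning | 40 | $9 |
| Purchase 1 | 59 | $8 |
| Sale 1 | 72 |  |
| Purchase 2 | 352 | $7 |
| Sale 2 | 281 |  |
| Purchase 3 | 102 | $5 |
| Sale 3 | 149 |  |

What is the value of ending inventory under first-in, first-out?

Sale 1 (72) [FIFO — oldest first]: 40 @ $9 + 32 @ $8 = $616
Sale 2 (281) [FIFO — oldest first]: 27 @ $8 + 254 @ $7 = $1,994
Sale 3 (149) [FIFO — oldest first]: 98 @ $7 + 51 @ $5 = $941
Total COGS = $616 + $1,994 + $941 = $3,551
Ending inventory: 51 @ $5 = $255
Check: goods available $3,806 = COGS $3,551 + ending $255

Ending inventory = $255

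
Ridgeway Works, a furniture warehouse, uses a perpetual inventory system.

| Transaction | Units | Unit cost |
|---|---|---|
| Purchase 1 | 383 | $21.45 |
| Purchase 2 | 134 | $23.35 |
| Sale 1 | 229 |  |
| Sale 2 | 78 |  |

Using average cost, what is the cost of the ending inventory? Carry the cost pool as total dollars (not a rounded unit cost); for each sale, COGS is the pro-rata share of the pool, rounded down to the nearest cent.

After Purchase 1: 383 on hand, pool $8,215.35 (≈ $21.4500 each)
After Purchase 2: 517 on hand, pool $11,344.25 (≈ $21.9425 each)
Sale 1, sell 229: 229/517 × $11,344.25 → $5,024.82
Sale 2, sell 78: 78/288 × $6,319.43 → $1,711.51
Total COGS = $5,024.82 + $1,711.51 = $6,736.33
Ending inventory (cost pool remaining) = $4,607.92

Ending inventory = $4,607.92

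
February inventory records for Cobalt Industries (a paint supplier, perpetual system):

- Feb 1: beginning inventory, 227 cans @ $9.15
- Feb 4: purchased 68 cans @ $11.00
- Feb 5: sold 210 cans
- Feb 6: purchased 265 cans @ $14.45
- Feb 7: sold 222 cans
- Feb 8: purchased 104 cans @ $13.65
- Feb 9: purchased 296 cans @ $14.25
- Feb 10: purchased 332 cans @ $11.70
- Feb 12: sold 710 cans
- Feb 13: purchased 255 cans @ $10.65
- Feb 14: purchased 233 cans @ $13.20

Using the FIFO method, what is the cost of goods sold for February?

Feb 5, 210 sold [FIFO — oldest first]: 210 @ $9.15 = $1,921.50
Feb 7, 222 sold [FIFO — oldest first]: 17 @ $9.15 + 68 @ $11.00 + 137 @ $14.45 = $2,883.20
Feb 12, 710 sold [FIFO — oldest first]: 128 @ $14.45 + 104 @ $13.65 + 296 @ $14.25 + 182 @ $11.70 = $9,616.60
Total COGS = $1,921.50 + $2,883.20 + $9,616.60 = $14,421.30
Ending inventory: 150 @ $11.70 + 255 @ $10.65 + 233 @ $13.20 = $7,546.35

COGS = $14,421.30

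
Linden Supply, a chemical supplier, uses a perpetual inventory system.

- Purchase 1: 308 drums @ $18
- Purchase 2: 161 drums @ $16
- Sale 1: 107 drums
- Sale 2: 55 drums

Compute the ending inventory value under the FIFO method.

Sale 1 (107) [FIFO — oldest first]: 107 @ $18 = $1,926
Sale 2 (55) [FIFO — oldest first]: 55 @ $18 = $990
Total COGS = $1,926 + $990 = $2,916
Ending inventory: 146 @ $18 + 161 @ $16 = $5,204
Check: goods available $8,120 = COGS $2,916 + ending $5,204

Ending inventory = $5,204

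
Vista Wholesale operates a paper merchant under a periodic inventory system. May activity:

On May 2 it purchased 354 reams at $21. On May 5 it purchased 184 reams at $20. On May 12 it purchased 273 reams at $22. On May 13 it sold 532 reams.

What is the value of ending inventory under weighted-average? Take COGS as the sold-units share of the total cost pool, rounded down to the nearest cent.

May 13, sell 532: 532/811 × $17,120.00 → $11,230.38
Ending inventory (cost pool remaining) = $5,889.62

Ending inventory = $5,889.62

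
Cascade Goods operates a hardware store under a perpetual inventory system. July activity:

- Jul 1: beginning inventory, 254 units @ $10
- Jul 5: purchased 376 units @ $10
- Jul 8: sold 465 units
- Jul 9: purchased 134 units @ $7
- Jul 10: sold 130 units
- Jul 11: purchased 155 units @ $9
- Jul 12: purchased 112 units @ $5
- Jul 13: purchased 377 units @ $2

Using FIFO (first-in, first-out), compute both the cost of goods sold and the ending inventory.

Jul 8, 465 sold [FIFO — oldest first]: 254 @ $10 + 211 @ $10 = $4,650
Jul 10, 130 sold [FIFO — oldest first]: 130 @ $10 = $1,300
Total COGS = $4,650 + $1,300 = $5,950
Ending inventory: 35 @ $10 + 134 @ $7 + 155 @ $9 + 112 @ $5 + 377 @ $2 = $3,997
Check: goods available $9,947 = COGS $5,950 + ending $3,997

COGS = $5,950; ending inventory = $3,997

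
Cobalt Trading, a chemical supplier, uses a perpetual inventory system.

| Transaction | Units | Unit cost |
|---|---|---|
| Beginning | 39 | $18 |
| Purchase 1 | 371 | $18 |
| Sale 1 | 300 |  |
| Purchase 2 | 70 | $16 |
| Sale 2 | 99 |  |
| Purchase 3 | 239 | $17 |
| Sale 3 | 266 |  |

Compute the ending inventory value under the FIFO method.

Ending inventory = $918

Sale 1 (300) [FIFO — oldest first]: 39 @ $18 + 261 @ $18 = $5,400
Sale 2 (99) [FIFO — oldest first]: 99 @ $18 = $1,782
Sale 3 (266) [FIFO — oldest first]: 11 @ $18 + 70 @ $16 + 185 @ $17 = $4,463
Total COGS = $5,400 + $1,782 + $4,463 = $11,645
Ending inventory: 54 @ $17 = $918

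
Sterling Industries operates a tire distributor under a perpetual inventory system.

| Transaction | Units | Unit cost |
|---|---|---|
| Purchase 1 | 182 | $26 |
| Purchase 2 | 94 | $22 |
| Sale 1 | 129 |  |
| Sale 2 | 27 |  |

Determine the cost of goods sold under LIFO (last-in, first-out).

COGS = $3,680

Sale 1 (129) [LIFO — newest first]: 94 @ $22 + 35 @ $26 = $2,978
Sale 2 (27) [LIFO — newest first]: 27 @ $26 = $702
Total COGS = $2,978 + $702 = $3,680
Ending inventory: 120 @ $26 = $3,120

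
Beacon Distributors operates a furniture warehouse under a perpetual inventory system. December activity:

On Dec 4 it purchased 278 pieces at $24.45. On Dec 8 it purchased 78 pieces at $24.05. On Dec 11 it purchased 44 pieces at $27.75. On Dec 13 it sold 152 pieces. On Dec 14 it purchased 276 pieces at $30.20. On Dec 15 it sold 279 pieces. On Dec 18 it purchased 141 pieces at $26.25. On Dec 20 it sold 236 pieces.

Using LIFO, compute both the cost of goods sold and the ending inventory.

Dec 13, 152 sold [LIFO — newest first]: 44 @ $27.75 + 78 @ $24.05 + 30 @ $24.45 = $3,830.40
Dec 15, 279 sold [LIFO — newest first]: 276 @ $30.20 + 3 @ $24.45 = $8,408.55
Dec 20, 236 sold [LIFO — newest first]: 141 @ $26.25 + 95 @ $24.45 = $6,024.00
Total COGS = $3,830.40 + $8,408.55 + $6,024.00 = $18,262.95
Ending inventory: 150 @ $24.45 = $3,667.50
Check: goods available $21,930.45 = COGS $18,262.95 + ending $3,667.50

COGS = $18,262.95; ending inventory = $3,667.50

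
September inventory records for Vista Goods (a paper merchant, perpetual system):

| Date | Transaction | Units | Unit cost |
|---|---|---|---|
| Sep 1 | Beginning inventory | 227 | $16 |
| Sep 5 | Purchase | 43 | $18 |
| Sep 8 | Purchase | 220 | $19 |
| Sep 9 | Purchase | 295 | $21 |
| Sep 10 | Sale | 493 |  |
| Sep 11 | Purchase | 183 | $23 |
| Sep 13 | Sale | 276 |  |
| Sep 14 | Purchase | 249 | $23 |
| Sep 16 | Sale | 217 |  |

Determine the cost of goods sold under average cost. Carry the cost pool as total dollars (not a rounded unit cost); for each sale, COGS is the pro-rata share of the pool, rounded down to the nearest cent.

After Sep 1: 227 on hand, pool $3,632.00 (≈ $16.0000 each)
After Sep 5: 270 on hand, pool $4,406.00 (≈ $16.3185 each)
After Sep 8: 490 on hand, pool $8,586.00 (≈ $17.5224 each)
After Sep 9: 785 on hand, pool $14,781.00 (≈ $18.8293 each)
Sep 10, sell 493: 493/785 × $14,781.00 → $9,282.84
After Sep 11: 475 on hand, pool $9,707.16 (≈ $20.4361 each)
Sep 13, sell 276: 276/475 × $9,707.16 → $5,640.37
After Sep 14: 448 on hand, pool $9,793.79 (≈ $21.8611 each)
Sep 16, sell 217: 217/448 × $9,793.79 → $4,743.86
Total COGS = $9,282.84 + $5,640.37 + $4,743.86 = $19,667.07
Ending inventory (cost pool remaining) = $5,049.93

COGS = $19,667.07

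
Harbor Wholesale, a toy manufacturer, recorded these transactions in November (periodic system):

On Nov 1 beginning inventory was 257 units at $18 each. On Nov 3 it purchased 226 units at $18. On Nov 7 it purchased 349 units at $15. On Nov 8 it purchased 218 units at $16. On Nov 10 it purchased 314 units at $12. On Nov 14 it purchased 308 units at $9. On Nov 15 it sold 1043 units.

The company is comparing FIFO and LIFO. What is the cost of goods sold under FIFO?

COGS = $17,305

FIFO COGS: 257 @ $18 + 226 @ $18 + 349 @ $15 + 211 @ $16 = $17,305
LIFO COGS: 308 @ $9 + 314 @ $12 + 218 @ $16 + 203 @ $15 = $13,073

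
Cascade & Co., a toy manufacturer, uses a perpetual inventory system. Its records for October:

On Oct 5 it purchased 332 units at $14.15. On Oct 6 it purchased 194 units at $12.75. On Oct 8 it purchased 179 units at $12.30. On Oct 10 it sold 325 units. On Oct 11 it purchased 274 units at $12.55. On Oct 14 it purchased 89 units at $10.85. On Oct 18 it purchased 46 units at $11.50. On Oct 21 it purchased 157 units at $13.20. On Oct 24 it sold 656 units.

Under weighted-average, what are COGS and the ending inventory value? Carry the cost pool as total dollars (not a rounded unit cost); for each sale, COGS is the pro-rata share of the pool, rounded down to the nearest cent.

After Oct 5: 332 on hand, pool $4,697.80 (≈ $14.1500 each)
After Oct 6: 526 on hand, pool $7,171.30 (≈ $13.6337 each)
After Oct 8: 705 on hand, pool $9,373.00 (≈ $13.2950 each)
Oct 10, sell 325: 325/705 × $9,373.00 → $4,320.88
After Oct 11: 654 on hand, pool $8,490.82 (≈ $12.9829 each)
After Oct 14: 743 on hand, pool $9,456.47 (≈ $12.7274 each)
After Oct 18: 789 on hand, pool $9,985.47 (≈ $12.6559 each)
After Oct 21: 946 on hand, pool $12,057.87 (≈ $12.7462 each)
Oct 24, sell 656: 656/946 × $12,057.87 → $8,361.48
Total COGS = $4,320.88 + $8,361.48 = $12,682.36
Ending inventory (cost pool remaining) = $3,696.39
Check: goods available $16,378.75 = COGS $12,682.36 + ending $3,696.39

COGS = $12,682.36; ending inventory = $3,696.39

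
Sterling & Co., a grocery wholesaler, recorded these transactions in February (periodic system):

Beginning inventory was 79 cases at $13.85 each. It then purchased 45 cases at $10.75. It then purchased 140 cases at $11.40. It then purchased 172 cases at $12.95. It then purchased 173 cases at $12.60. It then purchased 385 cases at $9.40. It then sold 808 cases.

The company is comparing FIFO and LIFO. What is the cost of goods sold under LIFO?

COGS = $8,915.40

FIFO COGS: 79 @ $13.85 + 45 @ $10.75 + 140 @ $11.40 + 172 @ $12.95 + 173 @ $12.60 + 199 @ $9.40 = $9,451.70
LIFO COGS: 385 @ $9.40 + 173 @ $12.60 + 172 @ $12.95 + 78 @ $11.40 = $8,915.40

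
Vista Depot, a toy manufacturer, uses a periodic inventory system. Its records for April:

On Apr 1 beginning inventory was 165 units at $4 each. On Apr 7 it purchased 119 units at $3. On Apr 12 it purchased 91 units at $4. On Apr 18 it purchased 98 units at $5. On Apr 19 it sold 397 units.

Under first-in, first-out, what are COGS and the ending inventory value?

Apr 19, 397 sold [FIFO — oldest first]: 165 @ $4 + 119 @ $3 + 91 @ $4 + 22 @ $5 = $1,491
Ending inventory: 76 @ $5 = $380

COGS = $1,491; ending inventory = $380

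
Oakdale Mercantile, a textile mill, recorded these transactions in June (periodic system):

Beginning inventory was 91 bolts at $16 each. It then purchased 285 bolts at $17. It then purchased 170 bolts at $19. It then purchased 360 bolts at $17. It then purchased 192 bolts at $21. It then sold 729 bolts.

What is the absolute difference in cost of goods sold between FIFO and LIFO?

FIFO COGS: 91 @ $16 + 285 @ $17 + 170 @ $19 + 183 @ $17 = $12,642
LIFO COGS: 192 @ $21 + 360 @ $17 + 170 @ $19 + 7 @ $17 = $13,501
Difference = |$12,642 − $13,501| = $859

$859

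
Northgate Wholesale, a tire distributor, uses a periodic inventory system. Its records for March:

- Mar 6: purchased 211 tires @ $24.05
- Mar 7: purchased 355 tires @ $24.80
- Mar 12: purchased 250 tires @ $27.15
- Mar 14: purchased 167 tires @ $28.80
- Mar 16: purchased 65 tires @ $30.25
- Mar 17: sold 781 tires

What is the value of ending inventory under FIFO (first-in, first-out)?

Mar 17, 781 sold [FIFO — oldest first]: 211 @ $24.05 + 355 @ $24.80 + 215 @ $27.15 = $19,715.80
Ending inventory: 35 @ $27.15 + 167 @ $28.80 + 65 @ $30.25 = $7,726.10

Ending inventory = $7,726.10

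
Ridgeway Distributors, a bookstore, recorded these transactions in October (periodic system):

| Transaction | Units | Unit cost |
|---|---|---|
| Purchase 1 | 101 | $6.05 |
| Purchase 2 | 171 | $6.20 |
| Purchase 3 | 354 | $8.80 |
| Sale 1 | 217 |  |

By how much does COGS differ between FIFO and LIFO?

$579.35

FIFO COGS: 101 @ $6.05 + 116 @ $6.20 = $1,330.25
LIFO COGS: 217 @ $8.80 = $1,909.60
Difference = |$1,330.25 − $1,909.60| = $579.35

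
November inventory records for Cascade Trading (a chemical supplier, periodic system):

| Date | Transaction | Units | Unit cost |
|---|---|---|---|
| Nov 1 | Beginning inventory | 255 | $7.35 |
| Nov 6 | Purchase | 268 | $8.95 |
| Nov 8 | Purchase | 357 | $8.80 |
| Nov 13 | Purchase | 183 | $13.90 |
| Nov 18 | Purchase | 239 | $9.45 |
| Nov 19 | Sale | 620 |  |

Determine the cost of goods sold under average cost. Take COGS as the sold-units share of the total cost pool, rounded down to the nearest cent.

Nov 19, sell 620: 620/1302 × $12,216.70 → $5,817.47
Ending inventory (cost pool remaining) = $6,399.23
Check: goods available $12,216.70 = COGS $5,817.47 + ending $6,399.23

COGS = $5,817.47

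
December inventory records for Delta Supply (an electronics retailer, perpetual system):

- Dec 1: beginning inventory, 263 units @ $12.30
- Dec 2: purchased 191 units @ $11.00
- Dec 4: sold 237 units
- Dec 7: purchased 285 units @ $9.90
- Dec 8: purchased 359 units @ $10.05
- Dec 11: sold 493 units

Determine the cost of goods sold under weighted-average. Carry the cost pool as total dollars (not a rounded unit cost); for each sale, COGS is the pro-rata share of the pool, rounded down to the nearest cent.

COGS = $7,927.26

After Dec 1: 263 on hand, pool $3,234.90 (≈ $12.3000 each)
After Dec 2: 454 on hand, pool $5,335.90 (≈ $11.7531 each)
Dec 4, sell 237: 237/454 × $5,335.90 → $2,785.48
After Dec 7: 502 on hand, pool $5,371.92 (≈ $10.7010 each)
After Dec 8: 861 on hand, pool $8,979.87 (≈ $10.4296 each)
Dec 11, sell 493: 493/861 × $8,979.87 → $5,141.78
Total COGS = $2,785.48 + $5,141.78 = $7,927.26
Ending inventory (cost pool remaining) = $3,838.09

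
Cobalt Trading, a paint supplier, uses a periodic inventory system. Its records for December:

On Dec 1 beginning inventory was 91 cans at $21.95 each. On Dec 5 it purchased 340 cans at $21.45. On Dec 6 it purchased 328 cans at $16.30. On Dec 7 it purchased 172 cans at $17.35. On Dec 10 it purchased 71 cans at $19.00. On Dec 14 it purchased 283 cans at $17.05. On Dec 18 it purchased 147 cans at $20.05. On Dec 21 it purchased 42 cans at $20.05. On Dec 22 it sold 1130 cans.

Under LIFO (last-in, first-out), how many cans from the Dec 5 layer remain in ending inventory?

Dec 22, 1130 sold [LIFO — newest first]: 42 @ $20.05 + 147 @ $20.05 + 283 @ $17.05 + 71 @ $19.00 + 172 @ $17.35 + 328 @ $16.30 + 87 @ $21.45 = $20,160.35
Ending inventory: 91 @ $21.95 + 253 @ $21.45 = $7,424.30
Check: goods available $27,584.65 = COGS $20,160.35 + ending $7,424.30

253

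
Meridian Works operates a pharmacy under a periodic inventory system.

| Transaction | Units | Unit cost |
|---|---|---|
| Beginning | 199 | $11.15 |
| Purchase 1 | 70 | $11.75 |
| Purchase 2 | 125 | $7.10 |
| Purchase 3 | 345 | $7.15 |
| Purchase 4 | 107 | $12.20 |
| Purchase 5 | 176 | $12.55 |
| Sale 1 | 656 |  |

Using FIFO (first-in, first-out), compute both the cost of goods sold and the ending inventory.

Sale 1 (656) [FIFO — oldest first]: 199 @ $11.15 + 70 @ $11.75 + 125 @ $7.10 + 262 @ $7.15 = $5,802.15
Ending inventory: 83 @ $7.15 + 107 @ $12.20 + 176 @ $12.55 = $4,107.65

COGS = $5,802.15; ending inventory = $4,107.65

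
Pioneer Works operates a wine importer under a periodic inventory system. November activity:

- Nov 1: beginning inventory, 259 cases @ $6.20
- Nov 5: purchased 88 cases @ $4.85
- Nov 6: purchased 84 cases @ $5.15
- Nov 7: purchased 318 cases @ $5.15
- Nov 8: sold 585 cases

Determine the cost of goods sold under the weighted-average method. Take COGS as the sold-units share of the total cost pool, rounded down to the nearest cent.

Nov 8, sell 585: 585/749 × $4,102.90 → $3,204.53
Ending inventory (cost pool remaining) = $898.37
Check: goods available $4,102.90 = COGS $3,204.53 + ending $898.37

COGS = $3,204.53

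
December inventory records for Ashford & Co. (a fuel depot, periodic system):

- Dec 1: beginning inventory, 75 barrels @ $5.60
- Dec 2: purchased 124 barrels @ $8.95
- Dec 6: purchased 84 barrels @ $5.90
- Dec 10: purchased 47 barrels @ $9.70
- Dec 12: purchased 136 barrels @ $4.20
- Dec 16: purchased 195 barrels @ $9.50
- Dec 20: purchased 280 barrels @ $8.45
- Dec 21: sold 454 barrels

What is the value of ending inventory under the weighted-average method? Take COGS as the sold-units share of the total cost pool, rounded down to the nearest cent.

Ending inventory = $3,763.00

Dec 21, sell 454: 454/941 × $7,271.00 → $3,508.00
Ending inventory (cost pool remaining) = $3,763.00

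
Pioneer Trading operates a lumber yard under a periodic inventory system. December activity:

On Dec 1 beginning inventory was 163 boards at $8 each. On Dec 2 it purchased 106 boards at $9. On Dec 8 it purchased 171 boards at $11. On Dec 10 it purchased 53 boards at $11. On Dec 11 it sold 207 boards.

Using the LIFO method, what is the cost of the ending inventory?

Dec 11, 207 sold [LIFO — newest first]: 53 @ $11 + 154 @ $11 = $2,277
Ending inventory: 163 @ $8 + 106 @ $9 + 17 @ $11 = $2,445

Ending inventory = $2,445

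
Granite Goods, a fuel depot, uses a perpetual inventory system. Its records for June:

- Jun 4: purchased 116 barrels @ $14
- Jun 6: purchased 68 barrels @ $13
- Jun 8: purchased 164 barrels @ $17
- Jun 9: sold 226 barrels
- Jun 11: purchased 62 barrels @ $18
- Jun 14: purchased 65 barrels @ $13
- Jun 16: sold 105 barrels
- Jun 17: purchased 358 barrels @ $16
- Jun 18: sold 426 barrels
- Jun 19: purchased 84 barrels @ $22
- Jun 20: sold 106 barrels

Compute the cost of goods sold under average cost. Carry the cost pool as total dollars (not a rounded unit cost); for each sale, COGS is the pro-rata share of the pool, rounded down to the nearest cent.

After Jun 4: 116 on hand, pool $1,624.00 (≈ $14.0000 each)
After Jun 6: 184 on hand, pool $2,508.00 (≈ $13.6304 each)
After Jun 8: 348 on hand, pool $5,296.00 (≈ $15.2184 each)
Jun 9, sell 226: 226/348 × $5,296.00 → $3,439.35
After Jun 11: 184 on hand, pool $2,972.65 (≈ $16.1557 each)
After Jun 14: 249 on hand, pool $3,817.65 (≈ $15.3319 each)
Jun 16, sell 105: 105/249 × $3,817.65 → $1,609.85
After Jun 17: 502 on hand, pool $7,935.80 (≈ $15.8084 each)
Jun 18, sell 426: 426/502 × $7,935.80 → $6,734.36
After Jun 19: 160 on hand, pool $3,049.44 (≈ $19.0590 each)
Jun 20, sell 106: 106/160 × $3,049.44 → $2,020.25
Total COGS = $3,439.35 + $1,609.85 + $6,734.36 + $2,020.25 = $13,803.81
Ending inventory (cost pool remaining) = $1,029.19

COGS = $13,803.81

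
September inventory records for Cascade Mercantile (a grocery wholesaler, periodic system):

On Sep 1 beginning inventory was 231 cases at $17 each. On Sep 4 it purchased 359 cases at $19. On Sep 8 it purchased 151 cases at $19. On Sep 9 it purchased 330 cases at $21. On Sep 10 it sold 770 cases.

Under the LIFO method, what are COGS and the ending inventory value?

COGS = $15,290; ending inventory = $5,257

Sep 10, 770 sold [LIFO — newest first]: 330 @ $21 + 151 @ $19 + 289 @ $19 = $15,290
Ending inventory: 231 @ $17 + 70 @ $19 = $5,257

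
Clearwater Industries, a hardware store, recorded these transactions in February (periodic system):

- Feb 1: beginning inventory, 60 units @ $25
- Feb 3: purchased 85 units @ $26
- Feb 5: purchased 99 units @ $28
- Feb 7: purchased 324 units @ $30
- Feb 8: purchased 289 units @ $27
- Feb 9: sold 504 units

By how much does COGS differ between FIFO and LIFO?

$29

FIFO COGS: 60 @ $25 + 85 @ $26 + 99 @ $28 + 260 @ $30 = $14,282
LIFO COGS: 289 @ $27 + 215 @ $30 = $14,253
Difference = |$14,282 − $14,253| = $29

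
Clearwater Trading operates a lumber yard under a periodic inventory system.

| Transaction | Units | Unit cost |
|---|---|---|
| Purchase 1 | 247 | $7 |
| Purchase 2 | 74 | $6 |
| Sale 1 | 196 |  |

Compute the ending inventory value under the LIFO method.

Sale 1 (196) [LIFO — newest first]: 74 @ $6 + 122 @ $7 = $1,298
Ending inventory: 125 @ $7 = $875

Ending inventory = $875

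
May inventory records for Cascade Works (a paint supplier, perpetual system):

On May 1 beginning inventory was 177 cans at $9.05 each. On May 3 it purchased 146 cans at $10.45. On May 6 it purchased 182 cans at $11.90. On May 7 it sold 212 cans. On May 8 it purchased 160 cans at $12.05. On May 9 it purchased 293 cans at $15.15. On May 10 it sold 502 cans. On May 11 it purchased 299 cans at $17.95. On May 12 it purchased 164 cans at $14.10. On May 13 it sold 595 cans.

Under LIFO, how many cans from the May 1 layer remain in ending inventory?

112

May 7, 212 sold [LIFO — newest first]: 182 @ $11.90 + 30 @ $10.45 = $2,479.30
May 10, 502 sold [LIFO — newest first]: 293 @ $15.15 + 160 @ $12.05 + 49 @ $10.45 = $6,879.00
May 13, 595 sold [LIFO — newest first]: 164 @ $14.10 + 299 @ $17.95 + 67 @ $10.45 + 65 @ $9.05 = $8,967.85
Total COGS = $2,479.30 + $6,879.00 + $8,967.85 = $18,326.15
Ending inventory: 112 @ $9.05 = $1,013.60
Check: goods available $19,339.75 = COGS $18,326.15 + ending $1,013.60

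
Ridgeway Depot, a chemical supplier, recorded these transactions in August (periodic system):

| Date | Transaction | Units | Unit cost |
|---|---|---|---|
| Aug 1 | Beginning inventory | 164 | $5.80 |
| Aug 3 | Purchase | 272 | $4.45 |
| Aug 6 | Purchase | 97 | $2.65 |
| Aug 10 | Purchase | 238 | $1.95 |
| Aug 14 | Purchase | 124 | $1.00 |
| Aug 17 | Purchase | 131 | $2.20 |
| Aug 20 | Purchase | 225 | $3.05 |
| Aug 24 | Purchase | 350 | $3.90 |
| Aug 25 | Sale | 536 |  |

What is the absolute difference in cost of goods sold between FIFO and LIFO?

FIFO COGS: 164 @ $5.80 + 272 @ $4.45 + 97 @ $2.65 + 3 @ $1.95 = $2,424.50
LIFO COGS: 350 @ $3.90 + 186 @ $3.05 = $1,932.30
Difference = |$2,424.50 − $1,932.30| = $492.20

$492.20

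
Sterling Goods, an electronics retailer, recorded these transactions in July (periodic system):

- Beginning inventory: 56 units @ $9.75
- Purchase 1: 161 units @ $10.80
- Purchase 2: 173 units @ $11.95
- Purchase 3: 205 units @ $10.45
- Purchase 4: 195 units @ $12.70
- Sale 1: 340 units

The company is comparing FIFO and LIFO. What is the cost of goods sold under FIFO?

FIFO COGS: 56 @ $9.75 + 161 @ $10.80 + 123 @ $11.95 = $3,754.65
LIFO COGS: 195 @ $12.70 + 145 @ $10.45 = $3,991.75

COGS = $3,754.65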